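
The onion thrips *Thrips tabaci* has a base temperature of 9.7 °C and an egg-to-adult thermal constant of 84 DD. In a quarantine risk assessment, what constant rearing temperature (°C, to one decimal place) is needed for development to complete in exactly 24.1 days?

Required daily accumulation = 84 / 24.1 = 3.485 DD/day.
T = T_base + 3.485 = 9.7 + 3.485 = 13.185 ≈ 13.2 °C.

13.2 °C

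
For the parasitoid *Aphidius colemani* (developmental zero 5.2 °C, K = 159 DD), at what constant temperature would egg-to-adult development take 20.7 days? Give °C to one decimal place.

Required daily accumulation = 159 / 20.7 = 7.681 DD/day.
T = T_base + 7.681 = 5.2 + 7.681 = 12.881 ≈ 12.9 °C.

12.9 °C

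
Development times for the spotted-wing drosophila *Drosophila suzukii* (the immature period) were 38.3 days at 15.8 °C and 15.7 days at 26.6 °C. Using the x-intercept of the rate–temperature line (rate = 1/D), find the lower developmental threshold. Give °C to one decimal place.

Under the model K = D·(T − T_b), so D₁·(T₁ − T_b) = D₂·(T₂ − T_b).
38.3·(15.8 − T_b) = 15.7·(26.6 − T_b)
T_b = (38.3·15.8 − 15.7·26.6) / (38.3 − 15.7) = 187.52 / 22.6 = 8.297 °C ≈ 8.3 °C.

8.3 °C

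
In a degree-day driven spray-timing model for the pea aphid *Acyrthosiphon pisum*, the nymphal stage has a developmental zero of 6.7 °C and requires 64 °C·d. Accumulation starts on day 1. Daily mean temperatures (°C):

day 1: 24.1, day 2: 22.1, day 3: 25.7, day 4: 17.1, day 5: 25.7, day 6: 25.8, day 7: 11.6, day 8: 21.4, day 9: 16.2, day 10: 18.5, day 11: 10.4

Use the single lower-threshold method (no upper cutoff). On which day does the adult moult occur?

day 5

Daily DD above 6.7 °C: 17.4, 15.4, 19.0, 10.4, 19.0, 19.1, 4.9, 14.7, 9.5, 11.8, 3.7.
Cumulative: 17.4, 32.8, 51.8, 62.2, 81.2, 100.3, 105.2, 119.9, 129.4, 141.2, 144.9.
The total first reaches 64 DD on day 5.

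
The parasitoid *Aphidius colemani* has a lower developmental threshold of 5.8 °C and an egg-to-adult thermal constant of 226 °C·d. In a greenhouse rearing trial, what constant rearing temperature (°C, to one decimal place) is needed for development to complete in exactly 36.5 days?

Required daily accumulation = 226 / 36.5 = 6.192 DD/day.
T = T_base + 6.192 = 5.8 + 6.192 = 11.992 ≈ 12.0 °C.

12.0 °C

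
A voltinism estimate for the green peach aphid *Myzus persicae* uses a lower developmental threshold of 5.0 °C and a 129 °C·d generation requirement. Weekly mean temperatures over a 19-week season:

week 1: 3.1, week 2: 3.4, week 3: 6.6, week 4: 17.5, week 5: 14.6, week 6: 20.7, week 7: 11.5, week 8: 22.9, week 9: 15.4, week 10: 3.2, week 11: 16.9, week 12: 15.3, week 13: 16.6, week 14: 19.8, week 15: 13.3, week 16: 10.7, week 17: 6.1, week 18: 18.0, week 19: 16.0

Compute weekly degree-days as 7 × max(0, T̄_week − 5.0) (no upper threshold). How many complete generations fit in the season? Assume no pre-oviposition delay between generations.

8 generations

Weekly DD (7 × max(0, T̄ − 5.0)): 0.0, 0.0, 11.2, 87.5, 67.2, 109.9, 45.5, 125.3, 72.8, 0.0, 83.3, 72.1, 81.2, 103.6, 58.1, 39.9, 7.7, 91.0, 77.0.
Season total = 1133.3 DD.
Complete generations = ⌊1133.3 / 129⌋ = 8.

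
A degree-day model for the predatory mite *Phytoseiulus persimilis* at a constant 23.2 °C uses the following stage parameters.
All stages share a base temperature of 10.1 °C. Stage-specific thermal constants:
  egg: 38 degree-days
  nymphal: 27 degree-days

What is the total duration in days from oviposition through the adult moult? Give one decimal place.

5.0 days

Daily accumulation at 23.2 °C = 23.2 − 10.1 = 13.1 DD/day.
Total K = 38 + 27 = 65 DD.
Total duration = 65 / 13.1 = 4.962 ≈ 5.0 days.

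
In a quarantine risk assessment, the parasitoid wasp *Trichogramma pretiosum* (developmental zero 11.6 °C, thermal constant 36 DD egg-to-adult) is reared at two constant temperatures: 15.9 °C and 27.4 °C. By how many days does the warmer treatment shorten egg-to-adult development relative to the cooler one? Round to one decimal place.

At 15.9 °C: 36 / (15.9 − 11.6) = 36 / 4.3 = 8.372 d.
At 27.4 °C: 36 / (27.4 − 11.6) = 36 / 15.8 = 2.278 d.
Difference = |8.372 − 2.278| = 6.094 ≈ 6.1 days.

6.1 days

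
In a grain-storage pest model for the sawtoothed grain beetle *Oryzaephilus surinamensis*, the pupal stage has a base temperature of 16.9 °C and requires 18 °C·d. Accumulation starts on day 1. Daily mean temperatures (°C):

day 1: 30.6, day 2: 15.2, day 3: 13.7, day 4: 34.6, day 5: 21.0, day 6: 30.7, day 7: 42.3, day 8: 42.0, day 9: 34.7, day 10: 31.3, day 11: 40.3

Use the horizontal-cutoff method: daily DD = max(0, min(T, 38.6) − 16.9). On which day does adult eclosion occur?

day 4

Daily DD above 16.9 °C (capped at 21.7): 13.7, 0.0, 0.0, 17.7, 4.1, 13.8, 21.7, 21.7, 17.8, 14.4, 21.7.
Cumulative: 13.7, 13.7, 13.7, 31.4, 35.5, 49.3, 71.0, 92.7, 110.5, 124.9, 146.6.
The total first reaches 18 DD on day 4.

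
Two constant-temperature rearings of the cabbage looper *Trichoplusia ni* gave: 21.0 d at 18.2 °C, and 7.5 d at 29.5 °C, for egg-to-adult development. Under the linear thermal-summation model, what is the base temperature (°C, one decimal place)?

11.9 °C

Equal thermal constants: D₁(T₁ − T_b) = D₂(T₂ − T_b).
21.0·(18.2 − T_b) = 7.5·(29.5 − T_b)
T_b = (21.0·18.2 − 7.5·29.5) / (21.0 − 7.5) = 160.95 / 13.5 = 11.922 °C ≈ 11.9 °C.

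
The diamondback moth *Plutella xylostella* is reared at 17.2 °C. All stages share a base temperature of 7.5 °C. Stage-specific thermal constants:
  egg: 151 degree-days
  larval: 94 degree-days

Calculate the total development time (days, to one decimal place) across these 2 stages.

Daily accumulation at 17.2 °C = 17.2 − 7.5 = 9.7 DD/day.
Total K = 151 + 94 = 245 DD.
Total duration = 245 / 9.7 = 25.258 ≈ 25.3 days.

25.3 days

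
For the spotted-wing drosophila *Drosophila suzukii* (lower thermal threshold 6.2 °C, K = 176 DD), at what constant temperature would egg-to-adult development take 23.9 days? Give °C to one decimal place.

13.6 °C

Required daily accumulation = 176 / 23.9 = 7.364 DD/day.
T = T_base + 7.364 = 6.2 + 7.364 = 13.564 ≈ 13.6 °C.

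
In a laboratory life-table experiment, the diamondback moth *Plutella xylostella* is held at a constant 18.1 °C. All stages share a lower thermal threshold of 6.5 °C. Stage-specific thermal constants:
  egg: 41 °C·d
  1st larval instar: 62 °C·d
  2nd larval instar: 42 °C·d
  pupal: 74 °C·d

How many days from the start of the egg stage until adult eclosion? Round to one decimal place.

18.9 days

Daily accumulation at 18.1 °C = 18.1 − 6.5 = 11.6 DD/day.
Total K = 41 + 62 + 42 + 74 = 219 DD.
Total duration = 219 / 11.6 = 18.879 ≈ 18.9 days.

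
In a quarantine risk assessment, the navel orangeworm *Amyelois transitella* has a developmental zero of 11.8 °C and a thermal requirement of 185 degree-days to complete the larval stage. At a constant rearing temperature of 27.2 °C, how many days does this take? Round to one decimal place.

Daily accumulation = 27.2 − 11.8 = 15.4 DD/day.
Duration = 185 / 15.4 = 12.013 ≈ 12.0 days.

12.0 days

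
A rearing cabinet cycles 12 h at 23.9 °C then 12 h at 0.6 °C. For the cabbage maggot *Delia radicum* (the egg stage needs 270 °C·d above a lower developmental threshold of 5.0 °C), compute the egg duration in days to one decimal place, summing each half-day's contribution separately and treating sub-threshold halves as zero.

28.6 days

Day half: max(0, 23.9 − 5.0) × 0.5 = 18.9 × 0.5 = 9.45 DD.
Night half: max(0, 0.6 − 5.0) × 0.5 = 0.0 × 0.5 = 0.00 DD.
Per 24 h: 9.45 DD/day.
Duration = 270 / 9.45 = 28.571 ≈ 28.6 days.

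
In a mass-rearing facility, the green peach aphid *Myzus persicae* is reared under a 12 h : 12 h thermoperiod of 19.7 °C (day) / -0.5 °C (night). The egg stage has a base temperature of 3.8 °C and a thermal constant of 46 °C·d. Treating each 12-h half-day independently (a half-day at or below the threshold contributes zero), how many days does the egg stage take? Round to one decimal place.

Day half: max(0, 19.7 − 3.8) × 0.5 = 15.9 × 0.5 = 7.95 DD.
Night half: max(0, -0.5 − 3.8) × 0.5 = 0.0 × 0.5 = 0.00 DD.
Per 24 h: 7.95 DD/day.
Duration = 46 / 7.95 = 5.786 ≈ 5.8 days.

5.8 days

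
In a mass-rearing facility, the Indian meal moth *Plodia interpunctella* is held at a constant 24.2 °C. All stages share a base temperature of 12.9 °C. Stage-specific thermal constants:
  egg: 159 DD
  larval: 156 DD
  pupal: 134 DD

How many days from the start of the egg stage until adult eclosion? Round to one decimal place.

Daily accumulation at 24.2 °C = 24.2 − 12.9 = 11.3 DD/day.
Total K = 159 + 156 + 134 = 449 DD.
Total duration = 449 / 11.3 = 39.735 ≈ 39.7 days.

39.7 days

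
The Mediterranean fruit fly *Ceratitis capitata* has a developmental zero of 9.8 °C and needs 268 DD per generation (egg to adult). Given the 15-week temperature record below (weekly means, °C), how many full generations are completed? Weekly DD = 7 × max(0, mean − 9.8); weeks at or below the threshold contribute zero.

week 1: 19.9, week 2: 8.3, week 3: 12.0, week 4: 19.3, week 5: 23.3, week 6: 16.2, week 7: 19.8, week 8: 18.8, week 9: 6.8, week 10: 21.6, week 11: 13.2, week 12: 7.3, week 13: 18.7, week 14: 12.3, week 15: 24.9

Weekly DD (7 × max(0, T̄ − 9.8)): 70.7, 0.0, 15.4, 66.5, 94.5, 44.8, 70.0, 63.0, 0.0, 82.6, 23.8, 0.0, 62.3, 17.5, 105.7.
Season total = 716.8 DD.
Complete generations = ⌊716.8 / 268⌋ = 2.

2 generations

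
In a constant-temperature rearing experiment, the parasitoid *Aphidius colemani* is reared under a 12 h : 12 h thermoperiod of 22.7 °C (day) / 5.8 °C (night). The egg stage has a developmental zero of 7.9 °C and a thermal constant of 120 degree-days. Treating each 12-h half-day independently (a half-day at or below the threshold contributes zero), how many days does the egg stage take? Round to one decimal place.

Day half: max(0, 22.7 − 7.9) × 0.5 = 14.8 × 0.5 = 7.40 DD.
Night half: max(0, 5.8 − 7.9) × 0.5 = 0.0 × 0.5 = 0.00 DD.
Per 24 h: 7.40 DD/day.
Duration = 120 / 7.40 = 16.216 ≈ 16.2 days.

16.2 days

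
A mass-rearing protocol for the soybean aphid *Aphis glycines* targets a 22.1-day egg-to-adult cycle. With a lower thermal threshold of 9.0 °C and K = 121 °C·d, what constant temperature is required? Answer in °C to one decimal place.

Required daily accumulation = 121 / 22.1 = 5.475 DD/day.
T = T_base + 5.475 = 9.0 + 5.475 = 14.475 ≈ 14.5 °C.

14.5 °C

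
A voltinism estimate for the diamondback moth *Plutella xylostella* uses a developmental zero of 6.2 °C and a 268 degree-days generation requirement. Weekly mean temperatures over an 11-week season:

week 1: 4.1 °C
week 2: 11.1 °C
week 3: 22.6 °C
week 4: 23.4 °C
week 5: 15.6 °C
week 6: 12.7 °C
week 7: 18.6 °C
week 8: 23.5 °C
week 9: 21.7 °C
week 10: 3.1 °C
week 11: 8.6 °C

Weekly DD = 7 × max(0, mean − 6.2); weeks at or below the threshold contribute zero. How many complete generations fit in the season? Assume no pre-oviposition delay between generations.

2 generations

Weekly DD (7 × max(0, T̄ − 6.2)): 0.0, 34.3, 114.8, 120.4, 65.8, 45.5, 86.8, 121.1, 108.5, 0.0, 16.8.
Season total = 714.0 DD.
Complete generations = ⌊714.0 / 268⌋ = 2.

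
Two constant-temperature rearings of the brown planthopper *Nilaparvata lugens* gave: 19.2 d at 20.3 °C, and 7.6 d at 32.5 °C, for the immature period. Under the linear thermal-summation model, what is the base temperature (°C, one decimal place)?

12.3 °C

Linear rate model ⇒ the product D·(T − T_b) is constant across temperatures.
19.2·(20.3 − T_b) = 7.6·(32.5 − T_b)
T_b = (19.2·20.3 − 7.6·32.5) / (19.2 − 7.6) = 142.76 / 11.6 = 12.307 °C ≈ 12.3 °C.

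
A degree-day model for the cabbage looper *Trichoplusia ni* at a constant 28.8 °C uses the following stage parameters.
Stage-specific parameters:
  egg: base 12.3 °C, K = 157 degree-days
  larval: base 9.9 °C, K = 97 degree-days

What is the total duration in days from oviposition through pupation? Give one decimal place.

egg: 157 / (28.8 − 12.3) = 157 / 16.5 = 9.515 d.
larval: 97 / (28.8 − 9.9) = 97 / 18.9 = 5.132 d.
Sum = 14.647 ≈ 14.6 days.

14.6 days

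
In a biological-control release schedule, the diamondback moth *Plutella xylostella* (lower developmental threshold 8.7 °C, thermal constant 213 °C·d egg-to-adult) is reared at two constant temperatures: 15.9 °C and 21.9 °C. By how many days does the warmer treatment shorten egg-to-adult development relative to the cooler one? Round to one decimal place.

At 15.9 °C: 213 / (15.9 − 8.7) = 213 / 7.2 = 29.583 d.
At 21.9 °C: 213 / (21.9 − 8.7) = 213 / 13.2 = 16.136 d.
Difference = |29.583 − 16.136| = 13.447 ≈ 13.4 days.

13.4 days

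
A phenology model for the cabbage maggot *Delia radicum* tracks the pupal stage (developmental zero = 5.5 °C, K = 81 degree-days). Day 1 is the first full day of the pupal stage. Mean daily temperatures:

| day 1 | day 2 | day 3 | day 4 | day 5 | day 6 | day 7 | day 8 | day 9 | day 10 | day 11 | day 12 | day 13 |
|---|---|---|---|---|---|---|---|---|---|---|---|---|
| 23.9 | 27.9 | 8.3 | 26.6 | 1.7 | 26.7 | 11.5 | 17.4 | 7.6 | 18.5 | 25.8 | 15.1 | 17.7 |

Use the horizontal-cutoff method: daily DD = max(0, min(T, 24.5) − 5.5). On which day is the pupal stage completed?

Daily DD above 5.5 °C (capped at 19.0): 18.4, 19.0, 2.8, 19.0, 0.0, 19.0, 6.0, 11.9, 2.1, 13.0, 19.0, 9.6, 12.2.
Cumulative: 18.4, 37.4, 40.2, 59.2, 59.2, 78.2, 84.2, 96.1, 98.2, 111.2, 130.2, 139.8, 152.0.
The total first reaches 81 DD on day 7.

day 7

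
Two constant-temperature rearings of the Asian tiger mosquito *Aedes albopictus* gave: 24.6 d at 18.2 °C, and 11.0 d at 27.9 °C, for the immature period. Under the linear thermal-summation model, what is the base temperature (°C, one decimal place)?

Equal thermal constants: D₁(T₁ − T_b) = D₂(T₂ − T_b).
24.6·(18.2 − T_b) = 11.0·(27.9 − T_b)
T_b = (24.6·18.2 − 11.0·27.9) / (24.6 − 11.0) = 140.82 / 13.6 = 10.354 °C ≈ 10.4 °C.

10.4 °C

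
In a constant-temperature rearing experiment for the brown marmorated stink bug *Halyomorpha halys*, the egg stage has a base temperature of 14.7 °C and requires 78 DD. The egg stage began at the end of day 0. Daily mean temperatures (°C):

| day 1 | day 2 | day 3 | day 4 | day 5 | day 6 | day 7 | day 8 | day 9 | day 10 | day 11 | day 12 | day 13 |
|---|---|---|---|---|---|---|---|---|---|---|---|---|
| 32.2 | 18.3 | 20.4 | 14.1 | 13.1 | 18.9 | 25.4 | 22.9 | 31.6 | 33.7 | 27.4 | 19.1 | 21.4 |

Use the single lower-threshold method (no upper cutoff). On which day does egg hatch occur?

Daily DD above 14.7 °C: 17.5, 3.6, 5.7, 0.0, 0.0, 4.2, 10.7, 8.2, 16.9, 19.0, 12.7, 4.4, 6.7.
Cumulative: 17.5, 21.1, 26.8, 26.8, 26.8, 31.0, 41.7, 49.9, 66.8, 85.8, 98.5, 102.9, 109.6.
The total first reaches 78 DD on day 10.

day 10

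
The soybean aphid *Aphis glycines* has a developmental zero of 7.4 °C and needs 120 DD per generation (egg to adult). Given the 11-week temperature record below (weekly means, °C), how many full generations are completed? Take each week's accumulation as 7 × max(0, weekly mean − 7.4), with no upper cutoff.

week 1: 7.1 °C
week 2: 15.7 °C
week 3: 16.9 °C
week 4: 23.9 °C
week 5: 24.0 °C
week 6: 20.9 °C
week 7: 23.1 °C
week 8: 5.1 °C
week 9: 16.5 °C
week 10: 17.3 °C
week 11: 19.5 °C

Weekly DD (7 × max(0, T̄ − 7.4)): 0.0, 58.1, 66.5, 115.5, 116.2, 94.5, 109.9, 0.0, 63.7, 69.3, 84.7.
Season total = 778.4 DD.
Complete generations = ⌊778.4 / 120⌋ = 6.

6 generations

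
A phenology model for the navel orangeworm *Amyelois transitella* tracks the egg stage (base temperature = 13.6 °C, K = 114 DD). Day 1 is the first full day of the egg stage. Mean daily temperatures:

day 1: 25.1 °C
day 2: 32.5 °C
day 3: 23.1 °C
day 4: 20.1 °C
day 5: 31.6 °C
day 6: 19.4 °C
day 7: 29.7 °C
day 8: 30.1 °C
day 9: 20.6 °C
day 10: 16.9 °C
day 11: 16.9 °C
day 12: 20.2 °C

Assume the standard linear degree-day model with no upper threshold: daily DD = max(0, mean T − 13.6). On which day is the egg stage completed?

Daily DD above 13.6 °C: 11.5, 18.9, 9.5, 6.5, 18.0, 5.8, 16.1, 16.5, 7.0, 3.3, 3.3, 6.6.
Cumulative: 11.5, 30.4, 39.9, 46.4, 64.4, 70.2, 86.3, 102.8, 109.8, 113.1, 116.4, 123.0.
The total first reaches 114 DD on day 11.

day 11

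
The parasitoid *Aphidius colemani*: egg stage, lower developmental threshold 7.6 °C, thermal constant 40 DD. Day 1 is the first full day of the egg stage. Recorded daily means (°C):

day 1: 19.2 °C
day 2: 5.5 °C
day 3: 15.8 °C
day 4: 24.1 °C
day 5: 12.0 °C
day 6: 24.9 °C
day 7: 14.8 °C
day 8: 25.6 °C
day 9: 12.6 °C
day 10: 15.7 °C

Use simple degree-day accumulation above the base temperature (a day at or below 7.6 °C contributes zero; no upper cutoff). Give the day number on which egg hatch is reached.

Daily DD above 7.6 °C: 11.6, 0.0, 8.2, 16.5, 4.4, 17.3, 7.2, 18.0, 5.0, 8.1.
Cumulative: 11.6, 11.6, 19.8, 36.3, 40.7, 58.0, 65.2, 83.2, 88.2, 96.3.
The total first reaches 40 DD on day 5.

day 5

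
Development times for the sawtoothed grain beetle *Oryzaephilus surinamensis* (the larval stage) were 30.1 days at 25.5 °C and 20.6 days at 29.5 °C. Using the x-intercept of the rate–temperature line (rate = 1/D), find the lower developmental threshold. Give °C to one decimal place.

16.8 °C

Linear rate model ⇒ the product D·(T − T_b) is constant across temperatures.
30.1·(25.5 − T_b) = 20.6·(29.5 − T_b)
T_b = (30.1·25.5 − 20.6·29.5) / (30.1 − 20.6) = 159.85 / 9.5 = 16.826 °C ≈ 16.8 °C.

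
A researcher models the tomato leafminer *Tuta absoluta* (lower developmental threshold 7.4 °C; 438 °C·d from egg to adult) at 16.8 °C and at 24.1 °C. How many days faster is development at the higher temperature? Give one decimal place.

20.4 days

At 16.8 °C: 438 / (16.8 − 7.4) = 438 / 9.4 = 46.596 d.
At 24.1 °C: 438 / (24.1 − 7.4) = 438 / 16.7 = 26.228 d.
Difference = |46.596 − 26.228| = 20.368 ≈ 20.4 days.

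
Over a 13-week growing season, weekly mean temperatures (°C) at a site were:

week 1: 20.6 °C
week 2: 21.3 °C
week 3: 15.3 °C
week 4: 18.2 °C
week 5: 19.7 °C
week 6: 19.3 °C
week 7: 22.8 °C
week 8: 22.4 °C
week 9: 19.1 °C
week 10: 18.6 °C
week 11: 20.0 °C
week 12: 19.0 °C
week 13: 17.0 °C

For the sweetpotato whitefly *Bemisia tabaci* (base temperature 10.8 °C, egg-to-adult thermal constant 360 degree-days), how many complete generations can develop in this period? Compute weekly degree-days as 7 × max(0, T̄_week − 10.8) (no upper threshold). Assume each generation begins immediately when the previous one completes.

Weekly DD (7 × max(0, T̄ − 10.8)): 68.6, 73.5, 31.5, 51.8, 62.3, 59.5, 84.0, 81.2, 58.1, 54.6, 64.4, 57.4, 43.4.
Season total = 790.3 DD.
Complete generations = ⌊790.3 / 360⌋ = 2.

2 generations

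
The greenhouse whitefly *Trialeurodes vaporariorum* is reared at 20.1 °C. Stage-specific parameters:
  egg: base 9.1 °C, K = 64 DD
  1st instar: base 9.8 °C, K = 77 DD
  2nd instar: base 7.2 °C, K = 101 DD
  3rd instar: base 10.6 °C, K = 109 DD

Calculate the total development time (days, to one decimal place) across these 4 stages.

egg: 64 / (20.1 − 9.1) = 64 / 11.0 = 5.818 d.
1st instar: 77 / (20.1 − 9.8) = 77 / 10.3 = 7.476 d.
2nd instar: 101 / (20.1 − 7.2) = 101 / 12.9 = 7.829 d.
3rd instar: 109 / (20.1 − 10.6) = 109 / 9.5 = 11.474 d.
Sum = 32.597 ≈ 32.6 days.

32.6 days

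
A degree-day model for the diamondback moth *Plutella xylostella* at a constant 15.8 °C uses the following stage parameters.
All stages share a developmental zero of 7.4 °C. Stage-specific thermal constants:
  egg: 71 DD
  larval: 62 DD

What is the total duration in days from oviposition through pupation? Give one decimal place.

Daily accumulation at 15.8 °C = 15.8 − 7.4 = 8.4 DD/day.
Total K = 71 + 62 = 133 DD.
Total duration = 133 / 8.4 = 15.833 ≈ 15.8 days.

15.8 days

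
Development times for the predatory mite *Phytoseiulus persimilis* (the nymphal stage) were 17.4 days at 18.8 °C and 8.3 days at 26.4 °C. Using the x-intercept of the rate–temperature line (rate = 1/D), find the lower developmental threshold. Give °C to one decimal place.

11.9 °C

Under the model K = D·(T − T_b), so D₁·(T₁ − T_b) = D₂·(T₂ − T_b).
17.4·(18.8 − T_b) = 8.3·(26.4 − T_b)
T_b = (17.4·18.8 − 8.3·26.4) / (17.4 − 8.3) = 108.00 / 9.1 = 11.868 °C ≈ 11.9 °C.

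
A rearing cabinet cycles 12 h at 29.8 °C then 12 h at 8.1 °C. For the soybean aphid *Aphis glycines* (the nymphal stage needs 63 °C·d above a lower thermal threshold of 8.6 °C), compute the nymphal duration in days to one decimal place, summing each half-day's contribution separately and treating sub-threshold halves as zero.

Day half: max(0, 29.8 − 8.6) × 0.5 = 21.2 × 0.5 = 10.60 DD.
Night half: max(0, 8.1 − 8.6) × 0.5 = 0.0 × 0.5 = 0.00 DD.
Per 24 h: 10.60 DD/day.
Duration = 63 / 10.60 = 5.943 ≈ 5.9 days.

5.9 days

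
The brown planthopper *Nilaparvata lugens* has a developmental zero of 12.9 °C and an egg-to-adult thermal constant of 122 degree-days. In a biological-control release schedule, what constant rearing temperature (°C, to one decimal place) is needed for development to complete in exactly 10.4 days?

24.6 °C

Required daily accumulation = 122 / 10.4 = 11.731 DD/day.
T = T_base + 11.731 = 12.9 + 11.731 = 24.631 ≈ 24.6 °C.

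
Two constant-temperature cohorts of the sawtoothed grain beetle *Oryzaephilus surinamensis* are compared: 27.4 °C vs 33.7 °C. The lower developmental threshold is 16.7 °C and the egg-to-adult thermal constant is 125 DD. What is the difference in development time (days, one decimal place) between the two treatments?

At 27.4 °C: 125 / (27.4 − 16.7) = 125 / 10.7 = 11.682 d.
At 33.7 °C: 125 / (33.7 − 16.7) = 125 / 17.0 = 7.353 d.
Difference = |11.682 − 7.353| = 4.329 ≈ 4.3 days.

4.3 days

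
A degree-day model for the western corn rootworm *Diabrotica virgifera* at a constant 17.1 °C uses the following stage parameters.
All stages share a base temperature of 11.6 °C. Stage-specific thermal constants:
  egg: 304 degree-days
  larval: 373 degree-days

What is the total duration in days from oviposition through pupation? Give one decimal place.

Daily accumulation at 17.1 °C = 17.1 − 11.6 = 5.5 DD/day.
Total K = 304 + 373 = 677 DD.
Total duration = 677 / 5.5 = 123.091 ≈ 123.1 days.

123.1 days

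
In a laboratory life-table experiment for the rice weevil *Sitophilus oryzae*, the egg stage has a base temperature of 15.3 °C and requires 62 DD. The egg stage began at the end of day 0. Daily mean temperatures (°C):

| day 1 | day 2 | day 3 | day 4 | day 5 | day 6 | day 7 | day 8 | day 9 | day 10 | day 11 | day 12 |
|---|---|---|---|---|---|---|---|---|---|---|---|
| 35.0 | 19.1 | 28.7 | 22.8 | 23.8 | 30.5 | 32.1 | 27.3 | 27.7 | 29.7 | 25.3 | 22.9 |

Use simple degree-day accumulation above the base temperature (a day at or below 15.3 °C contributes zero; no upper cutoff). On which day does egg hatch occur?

day 6

Daily DD above 15.3 °C: 19.7, 3.8, 13.4, 7.5, 8.5, 15.2, 16.8, 12.0, 12.4, 14.4, 10.0, 7.6.
Cumulative: 19.7, 23.5, 36.9, 44.4, 52.9, 68.1, 84.9, 96.9, 109.3, 123.7, 133.7, 141.3.
The total first reaches 62 DD on day 6.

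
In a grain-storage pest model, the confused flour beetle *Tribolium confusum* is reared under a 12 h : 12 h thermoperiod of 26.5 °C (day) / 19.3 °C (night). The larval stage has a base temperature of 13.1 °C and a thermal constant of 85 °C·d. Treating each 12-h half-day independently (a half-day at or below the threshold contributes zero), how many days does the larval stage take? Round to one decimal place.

8.7 days

Day half: max(0, 26.5 − 13.1) × 0.5 = 13.4 × 0.5 = 6.70 DD.
Night half: max(0, 19.3 − 13.1) × 0.5 = 6.2 × 0.5 = 3.10 DD.
Per 24 h: 9.80 DD/day.
Duration = 85 / 9.80 = 8.673 ≈ 8.7 days.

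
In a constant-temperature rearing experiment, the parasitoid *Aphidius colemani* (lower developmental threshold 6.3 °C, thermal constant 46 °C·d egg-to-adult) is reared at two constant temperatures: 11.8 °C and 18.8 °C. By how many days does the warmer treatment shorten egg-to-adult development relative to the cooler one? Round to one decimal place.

At 11.8 °C: 46 / (11.8 − 6.3) = 46 / 5.5 = 8.364 d.
At 18.8 °C: 46 / (18.8 − 6.3) = 46 / 12.5 = 3.680 d.
Difference = |8.364 − 3.680| = 4.684 ≈ 4.7 days.

4.7 days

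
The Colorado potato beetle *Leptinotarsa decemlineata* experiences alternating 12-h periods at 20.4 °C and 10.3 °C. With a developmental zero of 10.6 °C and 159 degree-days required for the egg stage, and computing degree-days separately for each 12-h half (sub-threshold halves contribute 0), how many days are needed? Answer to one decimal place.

Day half: max(0, 20.4 − 10.6) × 0.5 = 9.8 × 0.5 = 4.90 DD.
Night half: max(0, 10.3 − 10.6) × 0.5 = 0.0 × 0.5 = 0.00 DD.
Per 24 h: 4.90 DD/day.
Duration = 159 / 4.90 = 32.449 ≈ 32.4 days.

32.4 days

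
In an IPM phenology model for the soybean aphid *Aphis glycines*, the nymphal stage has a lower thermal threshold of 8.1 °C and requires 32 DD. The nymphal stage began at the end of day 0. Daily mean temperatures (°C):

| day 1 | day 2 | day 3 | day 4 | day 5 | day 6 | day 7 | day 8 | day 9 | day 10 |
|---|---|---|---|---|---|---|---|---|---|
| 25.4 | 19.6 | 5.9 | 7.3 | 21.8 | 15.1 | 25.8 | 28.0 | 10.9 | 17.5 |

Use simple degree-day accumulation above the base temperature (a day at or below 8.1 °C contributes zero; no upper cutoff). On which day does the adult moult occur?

day 5

Daily DD above 8.1 °C: 17.3, 11.5, 0.0, 0.0, 13.7, 7.0, 17.7, 19.9, 2.8, 9.4.
Cumulative: 17.3, 28.8, 28.8, 28.8, 42.5, 49.5, 67.2, 87.1, 89.9, 99.3.
The total first reaches 32 DD on day 5.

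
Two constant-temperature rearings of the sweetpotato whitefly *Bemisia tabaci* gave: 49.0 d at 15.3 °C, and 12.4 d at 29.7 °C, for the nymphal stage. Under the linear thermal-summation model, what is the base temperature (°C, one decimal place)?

Linear rate model ⇒ the product D·(T − T_b) is constant across temperatures.
49.0·(15.3 − T_b) = 12.4·(29.7 − T_b)
T_b = (49.0·15.3 − 12.4·29.7) / (49.0 − 12.4) = 381.42 / 36.6 = 10.421 °C ≈ 10.4 °C.

10.4 °C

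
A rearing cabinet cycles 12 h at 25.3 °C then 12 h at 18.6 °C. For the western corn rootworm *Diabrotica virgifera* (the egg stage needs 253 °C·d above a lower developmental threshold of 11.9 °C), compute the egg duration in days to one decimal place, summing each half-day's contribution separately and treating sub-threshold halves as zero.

Day half: max(0, 25.3 − 11.9) × 0.5 = 13.4 × 0.5 = 6.70 DD.
Night half: max(0, 18.6 − 11.9) × 0.5 = 6.7 × 0.5 = 3.35 DD.
Per 24 h: 10.05 DD/day.
Duration = 253 / 10.05 = 25.174 ≈ 25.2 days.

25.2 days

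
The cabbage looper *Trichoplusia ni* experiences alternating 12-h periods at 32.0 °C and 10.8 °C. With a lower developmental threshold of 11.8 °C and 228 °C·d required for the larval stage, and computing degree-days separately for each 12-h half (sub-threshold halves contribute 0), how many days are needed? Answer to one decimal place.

22.6 days

Day half: max(0, 32.0 − 11.8) × 0.5 = 20.2 × 0.5 = 10.10 DD.
Night half: max(0, 10.8 − 11.8) × 0.5 = 0.0 × 0.5 = 0.00 DD.
Per 24 h: 10.10 DD/day.
Duration = 228 / 10.10 = 22.574 ≈ 22.6 days.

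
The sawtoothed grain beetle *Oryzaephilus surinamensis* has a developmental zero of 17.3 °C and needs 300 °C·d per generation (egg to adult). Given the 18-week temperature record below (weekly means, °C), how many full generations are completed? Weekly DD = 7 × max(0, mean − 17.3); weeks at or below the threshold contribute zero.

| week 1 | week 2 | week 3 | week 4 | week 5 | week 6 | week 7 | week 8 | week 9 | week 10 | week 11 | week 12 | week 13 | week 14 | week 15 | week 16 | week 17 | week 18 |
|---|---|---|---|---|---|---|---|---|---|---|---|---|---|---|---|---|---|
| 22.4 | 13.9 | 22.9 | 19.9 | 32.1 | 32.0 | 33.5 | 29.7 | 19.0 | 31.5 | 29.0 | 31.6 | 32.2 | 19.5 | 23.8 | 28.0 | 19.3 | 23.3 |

3 generations

Weekly DD (7 × max(0, T̄ − 17.3)): 35.7, 0.0, 39.2, 18.2, 103.6, 102.9, 113.4, 86.8, 11.9, 99.4, 81.9, 100.1, 104.3, 15.4, 45.5, 74.9, 14.0, 42.0.
Season total = 1089.2 DD.
Complete generations = ⌊1089.2 / 300⌋ = 3.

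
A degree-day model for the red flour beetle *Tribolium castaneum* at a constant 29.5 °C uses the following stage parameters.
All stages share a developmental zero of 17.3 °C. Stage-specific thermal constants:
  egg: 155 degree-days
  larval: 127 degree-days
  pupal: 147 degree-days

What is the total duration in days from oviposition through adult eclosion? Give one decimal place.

Daily accumulation at 29.5 °C = 29.5 − 17.3 = 12.2 DD/day.
Total K = 155 + 127 + 147 = 429 DD.
Total duration = 429 / 12.2 = 35.164 ≈ 35.2 days.

35.2 days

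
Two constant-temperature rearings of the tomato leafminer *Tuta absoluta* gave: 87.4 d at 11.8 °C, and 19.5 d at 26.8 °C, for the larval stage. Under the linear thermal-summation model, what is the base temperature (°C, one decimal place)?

7.5 °C

Linear rate model ⇒ the product D·(T − T_b) is constant across temperatures.
87.4·(11.8 − T_b) = 19.5·(26.8 − T_b)
T_b = (87.4·11.8 − 19.5·26.8) / (87.4 − 19.5) = 508.72 / 67.9 = 7.492 °C ≈ 7.5 °C.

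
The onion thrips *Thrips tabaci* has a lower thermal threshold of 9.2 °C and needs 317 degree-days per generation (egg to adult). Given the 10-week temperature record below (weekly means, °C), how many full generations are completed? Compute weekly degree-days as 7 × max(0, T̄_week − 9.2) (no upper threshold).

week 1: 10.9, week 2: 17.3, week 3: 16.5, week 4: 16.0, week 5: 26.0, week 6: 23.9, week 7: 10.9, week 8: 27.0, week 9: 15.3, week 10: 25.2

2 generations

Weekly DD (7 × max(0, T̄ − 9.2)): 11.9, 56.7, 51.1, 47.6, 117.6, 102.9, 11.9, 124.6, 42.7, 112.0.
Season total = 679.0 DD.
Complete generations = ⌊679.0 / 317⌋ = 2.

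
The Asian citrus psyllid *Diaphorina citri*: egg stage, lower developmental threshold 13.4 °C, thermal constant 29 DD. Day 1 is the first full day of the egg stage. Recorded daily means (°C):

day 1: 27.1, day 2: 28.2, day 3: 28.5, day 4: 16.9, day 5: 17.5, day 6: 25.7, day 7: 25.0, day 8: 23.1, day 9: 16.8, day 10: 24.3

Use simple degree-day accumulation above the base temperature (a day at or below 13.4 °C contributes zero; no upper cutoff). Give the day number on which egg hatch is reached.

day 3

Daily DD above 13.4 °C: 13.7, 14.8, 15.1, 3.5, 4.1, 12.3, 11.6, 9.7, 3.4, 10.9.
Cumulative: 13.7, 28.5, 43.6, 47.1, 51.2, 63.5, 75.1, 84.8, 88.2, 99.1.
The total first reaches 29 DD on day 3.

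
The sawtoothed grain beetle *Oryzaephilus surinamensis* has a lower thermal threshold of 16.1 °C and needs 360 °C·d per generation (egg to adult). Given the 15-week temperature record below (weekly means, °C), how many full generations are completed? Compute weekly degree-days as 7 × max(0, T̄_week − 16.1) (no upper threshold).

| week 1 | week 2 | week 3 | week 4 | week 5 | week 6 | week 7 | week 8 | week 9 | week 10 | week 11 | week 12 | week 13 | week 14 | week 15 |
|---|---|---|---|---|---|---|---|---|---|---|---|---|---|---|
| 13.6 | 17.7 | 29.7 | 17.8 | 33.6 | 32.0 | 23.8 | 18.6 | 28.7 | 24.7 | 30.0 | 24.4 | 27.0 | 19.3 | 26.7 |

Weekly DD (7 × max(0, T̄ − 16.1)): 0.0, 11.2, 95.2, 11.9, 122.5, 111.3, 53.9, 17.5, 88.2, 60.2, 97.3, 58.1, 76.3, 22.4, 74.2.
Season total = 900.2 DD.
Complete generations = ⌊900.2 / 360⌋ = 2.

2 generations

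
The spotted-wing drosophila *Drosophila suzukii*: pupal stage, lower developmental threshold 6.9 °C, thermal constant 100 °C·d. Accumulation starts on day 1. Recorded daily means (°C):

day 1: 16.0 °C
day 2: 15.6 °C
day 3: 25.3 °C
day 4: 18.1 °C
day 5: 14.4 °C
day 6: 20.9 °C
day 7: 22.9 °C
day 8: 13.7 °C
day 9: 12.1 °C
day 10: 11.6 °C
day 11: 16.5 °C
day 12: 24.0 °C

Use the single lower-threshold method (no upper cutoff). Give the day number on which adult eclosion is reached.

day 10

Daily DD above 6.9 °C: 9.1, 8.7, 18.4, 11.2, 7.5, 14.0, 16.0, 6.8, 5.2, 4.7, 9.6, 17.1.
Cumulative: 9.1, 17.8, 36.2, 47.4, 54.9, 68.9, 84.9, 91.7, 96.9, 101.6, 111.2, 128.3.
The total first reaches 100 DD on day 10.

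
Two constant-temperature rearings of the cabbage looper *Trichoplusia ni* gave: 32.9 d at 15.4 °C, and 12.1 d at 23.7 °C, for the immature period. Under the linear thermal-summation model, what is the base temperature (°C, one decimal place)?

10.6 °C

Under the model K = D·(T − T_b), so D₁·(T₁ − T_b) = D₂·(T₂ − T_b).
32.9·(15.4 − T_b) = 12.1·(23.7 − T_b)
T_b = (32.9·15.4 − 12.1·23.7) / (32.9 − 12.1) = 219.89 / 20.8 = 10.572 °C ≈ 10.6 °C.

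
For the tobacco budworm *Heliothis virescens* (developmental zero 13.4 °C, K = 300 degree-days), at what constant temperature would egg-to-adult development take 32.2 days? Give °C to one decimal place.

22.7 °C

Required daily accumulation = 300 / 32.2 = 9.317 DD/day.
T = T_base + 9.317 = 13.4 + 9.317 = 22.717 ≈ 22.7 °C.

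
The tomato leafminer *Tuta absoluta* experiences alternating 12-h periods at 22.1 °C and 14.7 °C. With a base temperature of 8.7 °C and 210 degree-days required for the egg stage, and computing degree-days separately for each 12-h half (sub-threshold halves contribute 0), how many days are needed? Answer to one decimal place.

Day half: max(0, 22.1 − 8.7) × 0.5 = 13.4 × 0.5 = 6.70 DD.
Night half: max(0, 14.7 − 8.7) × 0.5 = 6.0 × 0.5 = 3.00 DD.
Per 24 h: 9.70 DD/day.
Duration = 210 / 9.70 = 21.649 ≈ 21.6 days.

21.6 days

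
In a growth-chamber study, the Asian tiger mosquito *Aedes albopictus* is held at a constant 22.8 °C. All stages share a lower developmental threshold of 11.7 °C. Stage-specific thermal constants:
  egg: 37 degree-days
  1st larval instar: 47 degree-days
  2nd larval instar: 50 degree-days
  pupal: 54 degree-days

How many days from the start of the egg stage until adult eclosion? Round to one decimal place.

16.9 days

Daily accumulation at 22.8 °C = 22.8 − 11.7 = 11.1 DD/day.
Total K = 37 + 47 + 50 + 54 = 188 DD.
Total duration = 188 / 11.1 = 16.937 ≈ 16.9 days.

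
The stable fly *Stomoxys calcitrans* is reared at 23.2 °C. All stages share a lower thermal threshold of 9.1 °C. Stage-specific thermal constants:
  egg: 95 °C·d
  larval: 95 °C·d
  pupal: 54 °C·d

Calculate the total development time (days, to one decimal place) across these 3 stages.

17.3 days

Daily accumulation at 23.2 °C = 23.2 − 9.1 = 14.1 DD/day.
Total K = 95 + 95 + 54 = 244 DD.
Total duration = 244 / 14.1 = 17.305 ≈ 17.3 days.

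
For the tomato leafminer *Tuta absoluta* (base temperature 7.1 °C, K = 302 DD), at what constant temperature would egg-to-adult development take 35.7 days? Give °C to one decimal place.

15.6 °C

Required daily accumulation = 302 / 35.7 = 8.459 DD/day.
T = T_base + 8.459 = 7.1 + 8.459 = 15.559 ≈ 15.6 °C.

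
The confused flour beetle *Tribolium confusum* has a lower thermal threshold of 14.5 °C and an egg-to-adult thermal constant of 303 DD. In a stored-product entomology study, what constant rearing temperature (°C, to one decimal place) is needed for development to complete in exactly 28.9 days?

Required daily accumulation = 303 / 28.9 = 10.484 DD/day.
T = T_base + 10.484 = 14.5 + 10.484 = 24.984 ≈ 25.0 °C.

25.0 °C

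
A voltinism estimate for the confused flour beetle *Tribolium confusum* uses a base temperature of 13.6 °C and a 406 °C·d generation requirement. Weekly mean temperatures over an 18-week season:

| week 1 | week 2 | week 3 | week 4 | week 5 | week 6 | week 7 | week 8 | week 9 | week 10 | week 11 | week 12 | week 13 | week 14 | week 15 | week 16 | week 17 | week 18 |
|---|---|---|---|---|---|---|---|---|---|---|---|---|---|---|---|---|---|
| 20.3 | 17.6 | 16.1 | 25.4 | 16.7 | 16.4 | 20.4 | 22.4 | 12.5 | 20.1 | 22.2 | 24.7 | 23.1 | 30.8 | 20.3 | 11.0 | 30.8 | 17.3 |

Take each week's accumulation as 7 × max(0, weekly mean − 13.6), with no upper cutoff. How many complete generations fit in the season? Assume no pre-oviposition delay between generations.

2 generations

Weekly DD (7 × max(0, T̄ − 13.6)): 46.9, 28.0, 17.5, 82.6, 21.7, 19.6, 47.6, 61.6, 0.0, 45.5, 60.2, 77.7, 66.5, 120.4, 46.9, 0.0, 120.4, 25.9.
Season total = 889.0 DD.
Complete generations = ⌊889.0 / 406⌋ = 2.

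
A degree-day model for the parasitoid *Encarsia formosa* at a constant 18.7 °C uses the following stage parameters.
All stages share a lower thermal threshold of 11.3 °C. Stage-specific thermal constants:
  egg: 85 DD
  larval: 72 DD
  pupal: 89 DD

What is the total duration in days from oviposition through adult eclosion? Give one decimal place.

Daily accumulation at 18.7 °C = 18.7 − 11.3 = 7.4 DD/day.
Total K = 85 + 72 + 89 = 246 DD.
Total duration = 246 / 7.4 = 33.243 ≈ 33.2 days.

33.2 days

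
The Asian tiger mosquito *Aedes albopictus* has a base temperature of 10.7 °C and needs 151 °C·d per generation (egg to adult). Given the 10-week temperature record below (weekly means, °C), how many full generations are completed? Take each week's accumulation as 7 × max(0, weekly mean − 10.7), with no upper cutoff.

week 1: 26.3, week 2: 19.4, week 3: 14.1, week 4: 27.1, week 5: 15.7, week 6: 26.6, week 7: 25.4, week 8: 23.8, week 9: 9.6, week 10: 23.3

Weekly DD (7 × max(0, T̄ − 10.7)): 109.2, 60.9, 23.8, 114.8, 35.0, 111.3, 102.9, 91.7, 0.0, 88.2.
Season total = 737.8 DD.
Complete generations = ⌊737.8 / 151⌋ = 4.

4 generations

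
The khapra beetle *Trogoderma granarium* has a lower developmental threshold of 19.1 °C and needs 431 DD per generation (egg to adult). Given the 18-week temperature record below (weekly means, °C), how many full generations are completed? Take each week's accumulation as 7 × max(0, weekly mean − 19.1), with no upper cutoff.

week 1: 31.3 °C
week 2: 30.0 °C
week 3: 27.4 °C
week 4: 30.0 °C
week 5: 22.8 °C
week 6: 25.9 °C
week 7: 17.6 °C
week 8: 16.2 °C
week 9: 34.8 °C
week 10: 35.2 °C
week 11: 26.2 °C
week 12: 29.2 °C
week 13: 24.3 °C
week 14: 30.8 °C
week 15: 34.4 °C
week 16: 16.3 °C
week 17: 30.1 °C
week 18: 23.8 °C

Weekly DD (7 × max(0, T̄ − 19.1)): 85.4, 76.3, 58.1, 76.3, 25.9, 47.6, 0.0, 0.0, 109.9, 112.7, 49.7, 70.7, 36.4, 81.9, 107.1, 0.0, 77.0, 32.9.
Season total = 1047.9 DD.
Complete generations = ⌊1047.9 / 431⌋ = 2.

2 generations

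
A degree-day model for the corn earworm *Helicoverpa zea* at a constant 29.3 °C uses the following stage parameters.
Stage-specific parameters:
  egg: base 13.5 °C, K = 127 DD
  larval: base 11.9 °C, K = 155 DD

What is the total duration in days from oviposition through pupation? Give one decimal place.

16.9 days

egg: 127 / (29.3 − 13.5) = 127 / 15.8 = 8.038 d.
larval: 155 / (29.3 − 11.9) = 155 / 17.4 = 8.908 d.
Sum = 16.946 ≈ 16.9 days.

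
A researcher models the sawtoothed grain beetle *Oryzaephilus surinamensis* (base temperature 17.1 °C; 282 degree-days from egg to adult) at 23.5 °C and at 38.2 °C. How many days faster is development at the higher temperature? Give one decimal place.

At 23.5 °C: 282 / (23.5 − 17.1) = 282 / 6.4 = 44.063 d.
At 38.2 °C: 282 / (38.2 − 17.1) = 282 / 21.1 = 13.365 d.
Difference = |44.063 − 13.365| = 30.698 ≈ 30.7 days.

30.7 days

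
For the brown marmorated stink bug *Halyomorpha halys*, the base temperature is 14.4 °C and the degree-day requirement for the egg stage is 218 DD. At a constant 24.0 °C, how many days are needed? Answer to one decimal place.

22.7 days

Daily accumulation = 24.0 − 14.4 = 9.6 DD/day.
Duration = 218 / 9.6 = 22.708 ≈ 22.7 days.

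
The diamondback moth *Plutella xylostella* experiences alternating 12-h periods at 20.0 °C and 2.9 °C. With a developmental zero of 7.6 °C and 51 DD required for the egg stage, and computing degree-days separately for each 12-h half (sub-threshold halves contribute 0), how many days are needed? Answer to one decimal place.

Day half: max(0, 20.0 − 7.6) × 0.5 = 12.4 × 0.5 = 6.20 DD.
Night half: max(0, 2.9 − 7.6) × 0.5 = 0.0 × 0.5 = 0.00 DD.
Per 24 h: 6.20 DD/day.
Duration = 51 / 6.20 = 8.226 ≈ 8.2 days.

8.2 days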